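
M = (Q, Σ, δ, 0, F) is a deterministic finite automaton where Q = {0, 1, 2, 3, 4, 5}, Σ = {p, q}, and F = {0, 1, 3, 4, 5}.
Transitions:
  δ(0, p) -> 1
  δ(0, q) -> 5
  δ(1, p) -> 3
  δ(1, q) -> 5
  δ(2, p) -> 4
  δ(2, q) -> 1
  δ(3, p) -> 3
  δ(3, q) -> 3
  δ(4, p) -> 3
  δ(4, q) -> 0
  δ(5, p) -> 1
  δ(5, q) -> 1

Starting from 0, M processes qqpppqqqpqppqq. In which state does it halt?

3

0 --q--> 5
5 --q--> 1
1 --p--> 3
3 --p--> 3
3 --p--> 3
3 --q--> 3
3 --q--> 3
3 --q--> 3
3 --p--> 3
3 --q--> 3
3 --p--> 3
3 --p--> 3
3 --q--> 3
3 --q--> 3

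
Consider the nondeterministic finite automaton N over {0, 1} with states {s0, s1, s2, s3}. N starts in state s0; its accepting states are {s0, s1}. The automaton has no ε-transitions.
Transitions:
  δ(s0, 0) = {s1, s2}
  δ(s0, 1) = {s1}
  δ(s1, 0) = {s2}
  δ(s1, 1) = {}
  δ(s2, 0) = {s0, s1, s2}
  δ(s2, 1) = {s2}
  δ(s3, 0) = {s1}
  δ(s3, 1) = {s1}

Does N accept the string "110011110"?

rejected

Start: {s0}
read 1: {s1}
read 1: {}
The reachable set is empty and stays empty for the remaining 7 symbols.
Reachable ∩ accepting = {} — empty.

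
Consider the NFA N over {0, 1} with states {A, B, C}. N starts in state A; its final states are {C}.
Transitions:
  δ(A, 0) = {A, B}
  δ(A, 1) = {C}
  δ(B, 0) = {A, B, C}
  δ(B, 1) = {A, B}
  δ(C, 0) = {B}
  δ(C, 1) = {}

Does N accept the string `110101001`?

Start: {A}
read 1: {C}
read 1: {}
The reachable set is empty and stays empty for the remaining 7 symbols.
Reachable ∩ accepting = {} — empty.

rejected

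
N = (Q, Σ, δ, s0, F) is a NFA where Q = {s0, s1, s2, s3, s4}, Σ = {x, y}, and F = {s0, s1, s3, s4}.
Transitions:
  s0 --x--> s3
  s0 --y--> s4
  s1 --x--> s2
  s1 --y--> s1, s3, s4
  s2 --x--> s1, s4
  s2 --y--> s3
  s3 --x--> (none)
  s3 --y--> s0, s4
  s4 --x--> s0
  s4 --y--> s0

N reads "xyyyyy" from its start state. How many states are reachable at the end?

Start: {s0}
read x: {s3}
read y: {s0, s4}
read y: {s0, s4}
read y: {s0, s4}
read y: {s0, s4}
read y: {s0, s4}
Final reachable set {s0, s4} has 2 states.

2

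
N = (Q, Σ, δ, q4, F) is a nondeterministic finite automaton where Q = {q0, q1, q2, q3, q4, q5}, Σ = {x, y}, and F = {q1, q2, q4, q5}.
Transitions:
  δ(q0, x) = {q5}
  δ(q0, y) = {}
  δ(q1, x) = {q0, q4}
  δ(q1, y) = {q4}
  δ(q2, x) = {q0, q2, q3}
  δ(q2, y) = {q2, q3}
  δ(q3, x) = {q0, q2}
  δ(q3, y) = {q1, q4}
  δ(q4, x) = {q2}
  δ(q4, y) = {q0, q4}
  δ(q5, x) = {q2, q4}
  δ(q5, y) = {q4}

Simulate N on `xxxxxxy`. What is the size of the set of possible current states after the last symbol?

5

Start: {q4}
read x: {q2}
read x: {q0, q2, q3}
read x: {q0, q2, q3, q5}
read x: {q0, q2, q3, q4, q5}
read x: {q0, q2, q3, q4, q5}
read x: {q0, q2, q3, q4, q5}
read y: {q0, q1, q2, q3, q4}
Final reachable set {q0, q1, q2, q3, q4} has 5 states.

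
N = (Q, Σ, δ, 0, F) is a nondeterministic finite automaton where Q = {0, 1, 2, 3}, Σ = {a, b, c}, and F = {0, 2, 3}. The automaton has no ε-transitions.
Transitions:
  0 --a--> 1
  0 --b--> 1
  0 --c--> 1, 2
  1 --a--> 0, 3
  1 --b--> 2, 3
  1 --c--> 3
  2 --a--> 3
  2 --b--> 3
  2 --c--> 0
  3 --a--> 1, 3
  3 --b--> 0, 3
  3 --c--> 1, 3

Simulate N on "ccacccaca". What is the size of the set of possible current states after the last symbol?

3

Start: {0}
read c: {1, 2}
read c: {0, 3}
read a: {1, 3}
read c: {1, 3}
read c: {1, 3}
read c: {1, 3}
read a: {0, 1, 3}
read c: {1, 2, 3}
read a: {0, 1, 3}
Final reachable set {0, 1, 3} has 3 states.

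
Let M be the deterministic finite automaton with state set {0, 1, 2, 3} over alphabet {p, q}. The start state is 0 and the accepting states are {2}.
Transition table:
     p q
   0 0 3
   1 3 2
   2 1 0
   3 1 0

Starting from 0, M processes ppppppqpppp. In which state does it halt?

3

0 --p--> 0
0 --p--> 0
0 --p--> 0
0 --p--> 0
0 --p--> 0
0 --p--> 0
0 --q--> 3
3 --p--> 1
1 --p--> 3
3 --p--> 1
1 --p--> 3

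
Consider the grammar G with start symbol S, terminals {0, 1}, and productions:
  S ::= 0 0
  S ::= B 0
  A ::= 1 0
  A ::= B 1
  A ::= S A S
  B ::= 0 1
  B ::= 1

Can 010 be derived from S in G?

yes

S ⇒ B0 ⇒ 010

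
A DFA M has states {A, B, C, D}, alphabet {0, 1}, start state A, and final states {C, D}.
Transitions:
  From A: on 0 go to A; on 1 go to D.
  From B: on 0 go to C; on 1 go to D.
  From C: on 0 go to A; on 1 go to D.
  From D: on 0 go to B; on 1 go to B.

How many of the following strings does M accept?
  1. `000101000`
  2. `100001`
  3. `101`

2

`000101000`: rejected
`100001`: accepted
`101`: accepted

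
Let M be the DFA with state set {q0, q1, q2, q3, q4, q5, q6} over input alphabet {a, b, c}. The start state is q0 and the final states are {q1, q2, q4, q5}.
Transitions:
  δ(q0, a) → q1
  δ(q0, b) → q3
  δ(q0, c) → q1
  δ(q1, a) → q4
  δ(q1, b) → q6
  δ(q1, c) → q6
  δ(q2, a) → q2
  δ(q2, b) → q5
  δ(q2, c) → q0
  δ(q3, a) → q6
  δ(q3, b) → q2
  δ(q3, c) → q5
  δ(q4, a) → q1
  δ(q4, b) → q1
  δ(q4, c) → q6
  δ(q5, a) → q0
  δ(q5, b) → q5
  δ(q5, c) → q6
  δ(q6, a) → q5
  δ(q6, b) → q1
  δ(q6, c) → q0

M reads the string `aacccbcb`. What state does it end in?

q0 --a--> q1
q1 --a--> q4
q4 --c--> q6
q6 --c--> q0
q0 --c--> q1
q1 --b--> q6
q6 --c--> q0
q0 --b--> q3

q3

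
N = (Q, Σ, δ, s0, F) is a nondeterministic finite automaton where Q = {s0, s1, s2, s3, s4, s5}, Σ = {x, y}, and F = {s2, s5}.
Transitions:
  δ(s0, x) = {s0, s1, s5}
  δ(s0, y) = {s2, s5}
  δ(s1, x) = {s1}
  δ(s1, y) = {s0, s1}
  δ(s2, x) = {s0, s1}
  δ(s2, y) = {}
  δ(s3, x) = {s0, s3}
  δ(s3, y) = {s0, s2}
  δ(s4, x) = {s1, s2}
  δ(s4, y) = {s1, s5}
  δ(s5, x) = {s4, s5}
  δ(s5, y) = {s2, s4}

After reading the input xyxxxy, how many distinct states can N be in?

5

Start: {s0}
read x: {s0, s1, s5}
read y: {s0, s1, s2, s4, s5}
read x: {s0, s1, s2, s4, s5}
read x: {s0, s1, s2, s4, s5}
read x: {s0, s1, s2, s4, s5}
read y: {s0, s1, s2, s4, s5}
Final reachable set {s0, s1, s2, s4, s5} has 5 states.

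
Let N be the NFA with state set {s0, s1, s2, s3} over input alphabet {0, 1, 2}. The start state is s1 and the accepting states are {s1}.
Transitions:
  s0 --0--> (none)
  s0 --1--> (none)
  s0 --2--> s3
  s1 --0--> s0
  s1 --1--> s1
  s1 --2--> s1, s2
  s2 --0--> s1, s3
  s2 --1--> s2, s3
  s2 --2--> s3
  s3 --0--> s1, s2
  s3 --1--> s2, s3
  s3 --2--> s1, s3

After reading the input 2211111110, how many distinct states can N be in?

Start: {s1}
read 2: {s1, s2}
read 2: {s1, s2, s3}
read 1: {s1, s2, s3}
read 1: {s1, s2, s3}
read 1: {s1, s2, s3}
read 1: {s1, s2, s3}
read 1: {s1, s2, s3}
read 1: {s1, s2, s3}
read 1: {s1, s2, s3}
read 0: {s0, s1, s2, s3}
Final reachable set {s0, s1, s2, s3} has 4 states.

4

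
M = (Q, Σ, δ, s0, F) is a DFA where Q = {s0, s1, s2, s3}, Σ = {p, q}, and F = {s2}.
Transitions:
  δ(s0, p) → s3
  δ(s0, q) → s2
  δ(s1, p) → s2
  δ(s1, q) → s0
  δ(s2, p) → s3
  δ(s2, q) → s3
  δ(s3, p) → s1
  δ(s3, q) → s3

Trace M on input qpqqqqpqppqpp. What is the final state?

s0 --q--> s2
s2 --p--> s3
s3 --q--> s3
s3 --q--> s3
s3 --q--> s3
s3 --q--> s3
s3 --p--> s1
s1 --q--> s0
s0 --p--> s3
s3 --p--> s1
s1 --q--> s0
s0 --p--> s3
s3 --p--> s1

s1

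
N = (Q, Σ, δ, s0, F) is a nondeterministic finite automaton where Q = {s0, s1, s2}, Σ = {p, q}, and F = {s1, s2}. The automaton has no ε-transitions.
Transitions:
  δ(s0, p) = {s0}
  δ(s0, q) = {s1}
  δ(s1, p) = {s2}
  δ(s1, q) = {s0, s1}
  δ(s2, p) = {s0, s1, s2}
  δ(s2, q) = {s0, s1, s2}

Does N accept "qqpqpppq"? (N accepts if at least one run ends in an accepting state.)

accepted

Start: {s0}
read q: {s1}
read q: {s0, s1}
read p: {s0, s2}
read q: {s0, s1, s2}
read p: {s0, s1, s2}
read p: {s0, s1, s2}
read p: {s0, s1, s2}
read q: {s0, s1, s2}
Reachable ∩ accepting = {s1, s2} — nonempty.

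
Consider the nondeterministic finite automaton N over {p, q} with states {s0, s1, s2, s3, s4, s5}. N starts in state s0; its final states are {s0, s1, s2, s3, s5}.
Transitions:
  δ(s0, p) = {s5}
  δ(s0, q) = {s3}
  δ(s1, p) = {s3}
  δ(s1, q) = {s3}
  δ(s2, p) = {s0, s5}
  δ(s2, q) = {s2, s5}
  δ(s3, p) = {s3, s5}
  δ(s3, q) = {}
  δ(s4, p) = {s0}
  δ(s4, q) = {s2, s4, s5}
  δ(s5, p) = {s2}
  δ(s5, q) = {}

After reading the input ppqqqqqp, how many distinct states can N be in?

3

Start: {s0}
read p: {s5}
read p: {s2}
read q: {s2, s5}
read q: {s2, s5}
read q: {s2, s5}
read q: {s2, s5}
read q: {s2, s5}
read p: {s0, s2, s5}
Final reachable set {s0, s2, s5} has 3 states.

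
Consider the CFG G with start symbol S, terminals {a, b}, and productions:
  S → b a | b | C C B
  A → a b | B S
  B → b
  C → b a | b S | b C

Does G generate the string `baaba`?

no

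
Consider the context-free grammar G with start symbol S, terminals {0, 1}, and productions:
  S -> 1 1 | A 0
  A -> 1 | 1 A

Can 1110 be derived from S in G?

yes

S ⇒ A0 ⇒ 1A0 ⇒ 11A0 ⇒ 1110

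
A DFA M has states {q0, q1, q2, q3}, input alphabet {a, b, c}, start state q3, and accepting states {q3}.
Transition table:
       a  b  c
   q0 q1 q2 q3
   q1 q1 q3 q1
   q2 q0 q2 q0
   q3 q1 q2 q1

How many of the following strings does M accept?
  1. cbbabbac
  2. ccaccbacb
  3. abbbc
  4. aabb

cbbabbac: accepted
ccaccbacb: accepted
abbbc: rejected
aabb: rejected

2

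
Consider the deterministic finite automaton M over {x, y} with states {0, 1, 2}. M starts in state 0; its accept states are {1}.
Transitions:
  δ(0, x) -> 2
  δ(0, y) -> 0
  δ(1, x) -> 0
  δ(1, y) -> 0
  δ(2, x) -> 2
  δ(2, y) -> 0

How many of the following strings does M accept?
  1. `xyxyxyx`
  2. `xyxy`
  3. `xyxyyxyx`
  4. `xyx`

`xyxyxyx`: rejected
`xyxy`: rejected
`xyxyyxyx`: rejected
`xyx`: rejected

0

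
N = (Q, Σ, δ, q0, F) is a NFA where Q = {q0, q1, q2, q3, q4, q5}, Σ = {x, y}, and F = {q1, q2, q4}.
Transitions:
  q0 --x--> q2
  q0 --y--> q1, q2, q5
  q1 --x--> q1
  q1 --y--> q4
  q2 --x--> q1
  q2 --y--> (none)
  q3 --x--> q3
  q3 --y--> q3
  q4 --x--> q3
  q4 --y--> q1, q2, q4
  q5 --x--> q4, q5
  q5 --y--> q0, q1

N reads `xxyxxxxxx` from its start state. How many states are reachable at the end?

1

Start: {q0}
read x: {q2}
read x: {q1}
read y: {q4}
read x: {q3}
read x: {q3}
read x: {q3}
read x: {q3}
read x: {q3}
read x: {q3}
Final reachable set {q3} has 1 state.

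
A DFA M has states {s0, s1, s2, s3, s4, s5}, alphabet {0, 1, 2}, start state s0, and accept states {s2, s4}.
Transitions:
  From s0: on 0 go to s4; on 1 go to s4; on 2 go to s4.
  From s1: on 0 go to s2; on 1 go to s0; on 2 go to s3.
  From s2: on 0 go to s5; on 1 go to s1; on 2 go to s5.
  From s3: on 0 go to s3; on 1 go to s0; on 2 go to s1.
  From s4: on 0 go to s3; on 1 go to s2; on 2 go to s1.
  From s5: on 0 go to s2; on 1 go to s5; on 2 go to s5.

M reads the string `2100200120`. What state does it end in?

s0 --2--> s4
s4 --1--> s2
s2 --0--> s5
s5 --0--> s2
s2 --2--> s5
s5 --0--> s2
s2 --0--> s5
s5 --1--> s5
s5 --2--> s5
s5 --0--> s2

s2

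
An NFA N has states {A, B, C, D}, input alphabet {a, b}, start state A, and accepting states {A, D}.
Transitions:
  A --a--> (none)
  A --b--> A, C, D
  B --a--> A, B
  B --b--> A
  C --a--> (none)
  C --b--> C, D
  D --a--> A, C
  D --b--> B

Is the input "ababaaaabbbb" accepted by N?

rejected

Start: {A}
read a: {}
The reachable set is empty and stays empty for the remaining 11 symbols.
Reachable ∩ accepting = {} — empty.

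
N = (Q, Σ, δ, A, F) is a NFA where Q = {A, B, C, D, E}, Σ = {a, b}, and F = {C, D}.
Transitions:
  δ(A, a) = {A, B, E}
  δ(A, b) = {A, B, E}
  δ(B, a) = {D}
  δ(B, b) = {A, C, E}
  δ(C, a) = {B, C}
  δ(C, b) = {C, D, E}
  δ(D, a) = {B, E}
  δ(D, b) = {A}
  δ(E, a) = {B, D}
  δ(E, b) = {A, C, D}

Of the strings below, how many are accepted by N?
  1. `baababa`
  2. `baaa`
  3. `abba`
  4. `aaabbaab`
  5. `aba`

`baababa`: accepted
`baaa`: accepted
`abba`: accepted
`aaabbaab`: accepted
`aba`: accepted

5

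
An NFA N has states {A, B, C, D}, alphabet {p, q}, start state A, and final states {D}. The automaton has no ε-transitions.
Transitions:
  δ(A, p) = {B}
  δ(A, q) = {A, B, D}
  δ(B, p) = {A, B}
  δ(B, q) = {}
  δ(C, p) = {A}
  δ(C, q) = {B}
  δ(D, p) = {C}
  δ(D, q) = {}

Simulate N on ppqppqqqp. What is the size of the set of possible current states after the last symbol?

3

Start: {A}
read p: {B}
read p: {A, B}
read q: {A, B, D}
read p: {A, B, C}
read p: {A, B}
read q: {A, B, D}
read q: {A, B, D}
read q: {A, B, D}
read p: {A, B, C}
Final reachable set {A, B, C} has 3 states.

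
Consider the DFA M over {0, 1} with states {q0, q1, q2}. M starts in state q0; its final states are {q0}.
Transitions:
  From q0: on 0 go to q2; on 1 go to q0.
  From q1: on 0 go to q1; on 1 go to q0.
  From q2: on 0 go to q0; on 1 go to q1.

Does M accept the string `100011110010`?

rejected

q0 --1--> q0
q0 --0--> q2
q2 --0--> q0
q0 --0--> q2
q2 --1--> q1
q1 --1--> q0
q0 --1--> q0
q0 --1--> q0
q0 --0--> q2
q2 --0--> q0
q0 --1--> q0
q0 --0--> q2
End in state q2, which is not an accepting state.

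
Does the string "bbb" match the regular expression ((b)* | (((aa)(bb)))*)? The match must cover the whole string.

yes

The left alternative (b)* matches bbb.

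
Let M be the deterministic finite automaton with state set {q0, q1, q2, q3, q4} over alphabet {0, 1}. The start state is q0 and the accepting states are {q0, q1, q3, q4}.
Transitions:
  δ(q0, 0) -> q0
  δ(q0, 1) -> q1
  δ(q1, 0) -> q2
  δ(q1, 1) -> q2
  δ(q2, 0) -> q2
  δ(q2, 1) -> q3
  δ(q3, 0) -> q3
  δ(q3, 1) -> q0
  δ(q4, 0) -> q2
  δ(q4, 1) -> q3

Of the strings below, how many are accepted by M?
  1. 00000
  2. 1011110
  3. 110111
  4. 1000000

00000: accepted
1011110: rejected
110111: accepted
1000000: rejected

2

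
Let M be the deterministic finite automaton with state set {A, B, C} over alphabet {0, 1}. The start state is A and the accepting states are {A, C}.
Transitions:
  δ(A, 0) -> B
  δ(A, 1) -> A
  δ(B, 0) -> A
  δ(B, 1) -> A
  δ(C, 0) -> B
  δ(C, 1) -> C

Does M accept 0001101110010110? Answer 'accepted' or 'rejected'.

rejected

A --0--> B
B --0--> A
A --0--> B
B --1--> A
A --1--> A
A --0--> B
B --1--> A
A --1--> A
A --1--> A
A --0--> B
B --0--> A
A --1--> A
A --0--> B
B --1--> A
A --1--> A
A --0--> B
End in state B, which is not an accepting state.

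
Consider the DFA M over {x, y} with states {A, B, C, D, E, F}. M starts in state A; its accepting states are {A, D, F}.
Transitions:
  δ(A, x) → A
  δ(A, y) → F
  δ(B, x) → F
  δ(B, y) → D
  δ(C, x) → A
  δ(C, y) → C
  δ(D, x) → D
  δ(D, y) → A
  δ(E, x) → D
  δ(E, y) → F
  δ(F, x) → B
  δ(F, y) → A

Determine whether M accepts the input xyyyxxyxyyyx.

rejected

A --x--> A
A --y--> F
F --y--> A
A --y--> F
F --x--> B
B --x--> F
F --y--> A
A --x--> A
A --y--> F
F --y--> A
A --y--> F
F --x--> B
End in state B, which is not an accepting state.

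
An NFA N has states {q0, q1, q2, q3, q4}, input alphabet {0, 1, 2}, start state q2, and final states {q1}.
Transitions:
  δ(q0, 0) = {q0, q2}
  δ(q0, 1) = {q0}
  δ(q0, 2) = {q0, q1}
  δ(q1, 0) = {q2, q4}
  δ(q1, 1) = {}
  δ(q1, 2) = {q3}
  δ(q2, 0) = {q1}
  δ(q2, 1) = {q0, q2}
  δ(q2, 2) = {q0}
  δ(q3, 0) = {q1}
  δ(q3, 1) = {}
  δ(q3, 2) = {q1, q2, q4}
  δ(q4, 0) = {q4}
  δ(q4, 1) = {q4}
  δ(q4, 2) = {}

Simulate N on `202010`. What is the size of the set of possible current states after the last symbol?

4

Start: {q2}
read 2: {q0}
read 0: {q0, q2}
read 2: {q0, q1}
read 0: {q0, q2, q4}
read 1: {q0, q2, q4}
read 0: {q0, q1, q2, q4}
Final reachable set {q0, q1, q2, q4} has 4 states.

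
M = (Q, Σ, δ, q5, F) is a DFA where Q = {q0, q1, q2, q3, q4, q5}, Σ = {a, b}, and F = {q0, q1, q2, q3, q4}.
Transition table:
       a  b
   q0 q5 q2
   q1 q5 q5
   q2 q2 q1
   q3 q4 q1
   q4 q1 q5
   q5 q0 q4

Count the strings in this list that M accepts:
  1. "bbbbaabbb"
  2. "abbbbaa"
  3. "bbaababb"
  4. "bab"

"bbbbaabbb": accepted
"abbbbaa": rejected
"bbaababb": accepted
"bab": rejected

2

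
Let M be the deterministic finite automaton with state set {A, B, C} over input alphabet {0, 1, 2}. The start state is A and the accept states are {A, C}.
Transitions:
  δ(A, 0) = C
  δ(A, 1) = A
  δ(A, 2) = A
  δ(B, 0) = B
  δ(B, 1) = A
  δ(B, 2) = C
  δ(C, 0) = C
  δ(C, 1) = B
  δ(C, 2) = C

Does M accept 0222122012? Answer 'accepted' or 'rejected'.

accepted

A --0--> C
C --2--> C
C --2--> C
C --2--> C
C --1--> B
B --2--> C
C --2--> C
C --0--> C
C --1--> B
B --2--> C
End in state C, which is an accepting state.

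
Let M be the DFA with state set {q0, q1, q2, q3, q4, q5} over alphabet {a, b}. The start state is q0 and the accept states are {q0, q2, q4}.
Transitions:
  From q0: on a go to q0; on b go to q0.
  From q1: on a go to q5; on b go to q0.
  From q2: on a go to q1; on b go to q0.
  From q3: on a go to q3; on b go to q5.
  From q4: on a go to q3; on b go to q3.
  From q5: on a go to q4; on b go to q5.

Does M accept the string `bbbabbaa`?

q0 --b--> q0
q0 --b--> q0
q0 --b--> q0
q0 --a--> q0
q0 --b--> q0
q0 --b--> q0
q0 --a--> q0
q0 --a--> q0
End in state q0, which is an accepting state.

accepted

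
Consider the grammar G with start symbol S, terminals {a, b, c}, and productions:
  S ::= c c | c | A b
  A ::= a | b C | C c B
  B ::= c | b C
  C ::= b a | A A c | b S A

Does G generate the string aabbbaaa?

no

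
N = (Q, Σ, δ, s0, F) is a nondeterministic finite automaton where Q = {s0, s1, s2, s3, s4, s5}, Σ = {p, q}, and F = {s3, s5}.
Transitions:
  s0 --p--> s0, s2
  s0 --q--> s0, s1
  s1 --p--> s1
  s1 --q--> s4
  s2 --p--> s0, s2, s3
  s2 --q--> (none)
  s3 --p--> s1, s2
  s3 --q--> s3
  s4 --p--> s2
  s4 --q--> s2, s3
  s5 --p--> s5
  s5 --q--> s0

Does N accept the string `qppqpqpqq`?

Start: {s0}
read q: {s0, s1}
read p: {s0, s1, s2}
read p: {s0, s1, s2, s3}
read q: {s0, s1, s3, s4}
read p: {s0, s1, s2}
read q: {s0, s1, s4}
read p: {s0, s1, s2}
read q: {s0, s1, s4}
read q: {s0, s1, s2, s3, s4}
Reachable ∩ accepting = {s3} — nonempty.

accepted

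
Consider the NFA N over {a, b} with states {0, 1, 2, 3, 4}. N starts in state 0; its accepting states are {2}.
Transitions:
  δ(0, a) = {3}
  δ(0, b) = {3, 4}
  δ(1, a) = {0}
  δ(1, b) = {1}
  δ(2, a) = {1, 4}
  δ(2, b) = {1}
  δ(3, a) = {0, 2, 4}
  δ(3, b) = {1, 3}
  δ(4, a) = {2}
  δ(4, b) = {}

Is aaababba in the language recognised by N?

accepted

Start: {0}
read a: {3}
read a: {0, 2, 4}
read a: {1, 2, 3, 4}
read b: {1, 3}
read a: {0, 2, 4}
read b: {1, 3, 4}
read b: {1, 3}
read a: {0, 2, 4}
Reachable ∩ accepting = {2} — nonempty.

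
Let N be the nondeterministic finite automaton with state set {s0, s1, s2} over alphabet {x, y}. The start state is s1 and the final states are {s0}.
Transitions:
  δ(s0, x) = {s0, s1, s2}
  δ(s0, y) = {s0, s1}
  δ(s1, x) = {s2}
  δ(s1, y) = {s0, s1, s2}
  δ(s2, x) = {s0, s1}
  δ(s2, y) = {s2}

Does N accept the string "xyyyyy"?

rejected

Start: {s1}
read x: {s2}
read y: {s2}
read y: {s2}
read y: {s2}
read y: {s2}
read y: {s2}
Reachable ∩ accepting = {} — empty.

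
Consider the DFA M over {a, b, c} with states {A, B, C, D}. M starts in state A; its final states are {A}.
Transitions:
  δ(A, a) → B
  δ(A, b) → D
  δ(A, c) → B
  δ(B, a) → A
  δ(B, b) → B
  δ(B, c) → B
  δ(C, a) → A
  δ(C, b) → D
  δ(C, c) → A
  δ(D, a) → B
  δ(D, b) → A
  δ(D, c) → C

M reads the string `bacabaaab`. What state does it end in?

A --b--> D
D --a--> B
B --c--> B
B --a--> A
A --b--> D
D --a--> B
B --a--> A
A --a--> B
B --b--> B

B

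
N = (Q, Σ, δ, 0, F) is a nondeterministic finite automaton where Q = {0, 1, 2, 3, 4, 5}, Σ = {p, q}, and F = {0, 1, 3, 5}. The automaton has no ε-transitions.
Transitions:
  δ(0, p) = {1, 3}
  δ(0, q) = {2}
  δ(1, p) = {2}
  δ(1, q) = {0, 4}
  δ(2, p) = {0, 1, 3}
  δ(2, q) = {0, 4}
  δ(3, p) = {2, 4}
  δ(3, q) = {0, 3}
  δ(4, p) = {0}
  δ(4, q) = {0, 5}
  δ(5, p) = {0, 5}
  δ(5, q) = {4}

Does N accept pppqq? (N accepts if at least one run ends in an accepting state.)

accepted

Start: {0}
read p: {1, 3}
read p: {2, 4}
read p: {0, 1, 3}
read q: {0, 2, 3, 4}
read q: {0, 2, 3, 4, 5}
Reachable ∩ accepting = {0, 3, 5} — nonempty.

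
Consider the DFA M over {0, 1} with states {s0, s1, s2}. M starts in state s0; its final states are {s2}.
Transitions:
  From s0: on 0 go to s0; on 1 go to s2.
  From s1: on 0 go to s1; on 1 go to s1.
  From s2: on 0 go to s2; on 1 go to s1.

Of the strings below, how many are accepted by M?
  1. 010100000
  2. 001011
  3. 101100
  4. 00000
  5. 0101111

010100000: rejected
001011: rejected
101100: rejected
00000: rejected
0101111: rejected

0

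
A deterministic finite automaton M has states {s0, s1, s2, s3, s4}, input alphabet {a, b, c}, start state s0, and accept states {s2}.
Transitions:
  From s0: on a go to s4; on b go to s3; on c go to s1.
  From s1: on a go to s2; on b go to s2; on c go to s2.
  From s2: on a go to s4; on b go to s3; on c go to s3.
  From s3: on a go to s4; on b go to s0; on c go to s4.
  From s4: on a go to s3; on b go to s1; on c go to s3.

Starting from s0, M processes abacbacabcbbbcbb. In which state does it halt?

s2

s0 --a--> s4
s4 --b--> s1
s1 --a--> s2
s2 --c--> s3
s3 --b--> s0
s0 --a--> s4
s4 --c--> s3
s3 --a--> s4
s4 --b--> s1
s1 --c--> s2
s2 --b--> s3
s3 --b--> s0
s0 --b--> s3
s3 --c--> s4
s4 --b--> s1
s1 --b--> s2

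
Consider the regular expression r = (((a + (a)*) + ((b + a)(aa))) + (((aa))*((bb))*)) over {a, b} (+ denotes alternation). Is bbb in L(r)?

Neither ((a+(a)*)+((b+a)(aa))) nor (((aa))*((bb))*) matches bbb.

no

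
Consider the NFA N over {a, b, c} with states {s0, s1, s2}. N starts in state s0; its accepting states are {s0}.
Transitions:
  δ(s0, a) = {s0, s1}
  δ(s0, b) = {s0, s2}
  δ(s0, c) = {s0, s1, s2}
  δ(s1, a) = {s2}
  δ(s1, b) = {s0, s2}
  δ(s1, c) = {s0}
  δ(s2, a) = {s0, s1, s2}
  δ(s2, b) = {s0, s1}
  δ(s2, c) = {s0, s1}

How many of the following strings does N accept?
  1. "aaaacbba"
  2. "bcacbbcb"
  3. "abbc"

3

"aaaacbba": accepted
"bcacbbcb": accepted
"abbc": accepted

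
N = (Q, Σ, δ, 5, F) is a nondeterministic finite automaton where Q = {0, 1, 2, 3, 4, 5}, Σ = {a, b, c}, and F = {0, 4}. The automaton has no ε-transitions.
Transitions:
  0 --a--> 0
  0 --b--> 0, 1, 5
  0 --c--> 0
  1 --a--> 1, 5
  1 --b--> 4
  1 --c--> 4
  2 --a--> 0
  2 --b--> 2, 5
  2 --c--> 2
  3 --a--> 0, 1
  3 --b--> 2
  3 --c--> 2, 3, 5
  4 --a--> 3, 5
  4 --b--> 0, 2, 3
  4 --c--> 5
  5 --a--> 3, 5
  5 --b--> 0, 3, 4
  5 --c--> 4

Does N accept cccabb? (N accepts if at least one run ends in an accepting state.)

Start: {5}
read c: {4}
read c: {5}
read c: {4}
read a: {3, 5}
read b: {0, 2, 3, 4}
read b: {0, 1, 2, 3, 5}
Reachable ∩ accepting = {0} — nonempty.

accepted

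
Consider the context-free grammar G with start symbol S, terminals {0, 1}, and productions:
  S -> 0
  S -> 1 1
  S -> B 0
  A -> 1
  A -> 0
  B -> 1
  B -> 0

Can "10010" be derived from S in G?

no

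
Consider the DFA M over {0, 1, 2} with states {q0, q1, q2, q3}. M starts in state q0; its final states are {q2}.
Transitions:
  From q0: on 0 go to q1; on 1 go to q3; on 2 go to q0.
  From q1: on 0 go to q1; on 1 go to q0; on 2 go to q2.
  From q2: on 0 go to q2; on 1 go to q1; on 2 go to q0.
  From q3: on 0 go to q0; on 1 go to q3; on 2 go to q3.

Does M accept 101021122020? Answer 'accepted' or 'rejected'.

q0 --1--> q3
q3 --0--> q0
q0 --1--> q3
q3 --0--> q0
q0 --2--> q0
q0 --1--> q3
q3 --1--> q3
q3 --2--> q3
q3 --2--> q3
q3 --0--> q0
q0 --2--> q0
q0 --0--> q1
End in state q1, which is not an accepting state.

rejected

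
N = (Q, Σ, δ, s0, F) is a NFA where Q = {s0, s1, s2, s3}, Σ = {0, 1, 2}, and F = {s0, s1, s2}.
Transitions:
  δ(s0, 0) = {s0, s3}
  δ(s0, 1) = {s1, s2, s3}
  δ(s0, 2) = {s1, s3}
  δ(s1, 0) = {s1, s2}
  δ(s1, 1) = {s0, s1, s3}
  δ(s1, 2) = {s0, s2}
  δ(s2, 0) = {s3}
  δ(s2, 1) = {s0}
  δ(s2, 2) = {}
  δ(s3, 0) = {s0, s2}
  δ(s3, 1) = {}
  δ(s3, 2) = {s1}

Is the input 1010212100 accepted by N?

accepted

Start: {s0}
read 1: {s1, s2, s3}
read 0: {s0, s1, s2, s3}
read 1: {s0, s1, s2, s3}
read 0: {s0, s1, s2, s3}
read 2: {s0, s1, s2, s3}
read 1: {s0, s1, s2, s3}
read 2: {s0, s1, s2, s3}
read 1: {s0, s1, s2, s3}
read 0: {s0, s1, s2, s3}
read 0: {s0, s1, s2, s3}
Reachable ∩ accepting = {s0, s1, s2} — nonempty.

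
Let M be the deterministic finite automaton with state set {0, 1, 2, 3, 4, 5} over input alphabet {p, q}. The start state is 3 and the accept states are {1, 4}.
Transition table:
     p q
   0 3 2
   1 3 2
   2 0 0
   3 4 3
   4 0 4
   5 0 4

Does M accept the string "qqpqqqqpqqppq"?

accepted

3 --q--> 3
3 --q--> 3
3 --p--> 4
4 --q--> 4
4 --q--> 4
4 --q--> 4
4 --q--> 4
4 --p--> 0
0 --q--> 2
2 --q--> 0
0 --p--> 3
3 --p--> 4
4 --q--> 4
End in state 4, which is an accepting state.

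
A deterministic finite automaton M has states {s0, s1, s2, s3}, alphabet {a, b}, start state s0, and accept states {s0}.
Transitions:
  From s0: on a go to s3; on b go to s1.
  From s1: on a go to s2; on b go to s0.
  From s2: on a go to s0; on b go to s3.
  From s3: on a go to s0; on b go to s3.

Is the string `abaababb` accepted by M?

accepted

s0 --a--> s3
s3 --b--> s3
s3 --a--> s0
s0 --a--> s3
s3 --b--> s3
s3 --a--> s0
s0 --b--> s1
s1 --b--> s0
End in state s0, which is an accepting state.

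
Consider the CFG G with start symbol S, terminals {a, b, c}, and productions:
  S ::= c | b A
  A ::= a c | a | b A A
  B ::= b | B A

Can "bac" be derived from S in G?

S ⇒ bA ⇒ bac

yes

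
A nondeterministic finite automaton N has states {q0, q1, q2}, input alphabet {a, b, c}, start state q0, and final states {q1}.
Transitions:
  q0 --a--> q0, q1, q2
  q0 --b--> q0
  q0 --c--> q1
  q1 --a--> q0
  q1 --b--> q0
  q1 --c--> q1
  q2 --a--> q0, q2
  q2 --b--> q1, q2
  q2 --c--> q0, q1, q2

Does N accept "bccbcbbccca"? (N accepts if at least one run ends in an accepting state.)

Start: {q0}
read b: {q0}
read c: {q1}
read c: {q1}
read b: {q0}
read c: {q1}
read b: {q0}
read b: {q0}
read c: {q1}
read c: {q1}
read c: {q1}
read a: {q0}
Reachable ∩ accepting = {} — empty.

rejected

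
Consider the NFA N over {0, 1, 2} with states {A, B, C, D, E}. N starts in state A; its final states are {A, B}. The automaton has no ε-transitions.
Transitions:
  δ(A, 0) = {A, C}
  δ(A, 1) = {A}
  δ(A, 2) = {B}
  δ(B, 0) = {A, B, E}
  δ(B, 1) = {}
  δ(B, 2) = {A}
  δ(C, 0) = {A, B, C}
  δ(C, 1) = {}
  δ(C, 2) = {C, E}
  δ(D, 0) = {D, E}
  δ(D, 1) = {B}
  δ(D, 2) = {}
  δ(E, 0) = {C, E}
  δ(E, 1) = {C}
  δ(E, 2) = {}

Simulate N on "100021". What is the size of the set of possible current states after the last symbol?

Start: {A}
read 1: {A}
read 0: {A, C}
read 0: {A, B, C}
read 0: {A, B, C, E}
read 2: {A, B, C, E}
read 1: {A, C}
Final reachable set {A, C} has 2 states.

2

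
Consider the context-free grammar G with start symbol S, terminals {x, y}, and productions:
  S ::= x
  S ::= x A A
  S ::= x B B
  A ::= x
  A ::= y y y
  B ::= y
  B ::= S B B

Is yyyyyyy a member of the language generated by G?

no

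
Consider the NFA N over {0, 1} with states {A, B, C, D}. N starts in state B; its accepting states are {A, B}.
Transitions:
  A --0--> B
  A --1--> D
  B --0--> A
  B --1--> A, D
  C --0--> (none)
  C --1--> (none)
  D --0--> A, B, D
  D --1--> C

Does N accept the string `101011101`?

rejected

Start: {B}
read 1: {A, D}
read 0: {A, B, D}
read 1: {A, C, D}
read 0: {A, B, D}
read 1: {A, C, D}
read 1: {C, D}
read 1: {C}
read 0: {}
The reachable set is empty and stays empty for the remaining 1 symbol.
Reachable ∩ accepting = {} — empty.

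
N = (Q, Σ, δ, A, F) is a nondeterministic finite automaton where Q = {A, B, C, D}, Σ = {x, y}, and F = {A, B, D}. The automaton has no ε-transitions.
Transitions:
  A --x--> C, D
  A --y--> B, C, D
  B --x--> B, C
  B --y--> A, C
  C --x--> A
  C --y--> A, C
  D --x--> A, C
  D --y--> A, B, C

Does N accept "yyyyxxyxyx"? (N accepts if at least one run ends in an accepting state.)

accepted

Start: {A}
read y: {B, C, D}
read y: {A, B, C}
read y: {A, B, C, D}
read y: {A, B, C, D}
read x: {A, B, C, D}
read x: {A, B, C, D}
read y: {A, B, C, D}
read x: {A, B, C, D}
read y: {A, B, C, D}
read x: {A, B, C, D}
Reachable ∩ accepting = {A, B, D} — nonempty.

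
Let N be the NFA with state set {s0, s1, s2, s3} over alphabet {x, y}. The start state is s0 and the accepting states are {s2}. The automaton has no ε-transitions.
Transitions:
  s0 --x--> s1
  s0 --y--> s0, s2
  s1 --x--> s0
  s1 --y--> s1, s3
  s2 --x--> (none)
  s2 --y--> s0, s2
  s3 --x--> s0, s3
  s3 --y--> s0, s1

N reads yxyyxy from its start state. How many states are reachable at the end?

Start: {s0}
read y: {s0, s2}
read x: {s1}
read y: {s1, s3}
read y: {s0, s1, s3}
read x: {s0, s1, s3}
read y: {s0, s1, s2, s3}
Final reachable set {s0, s1, s2, s3} has 4 states.

4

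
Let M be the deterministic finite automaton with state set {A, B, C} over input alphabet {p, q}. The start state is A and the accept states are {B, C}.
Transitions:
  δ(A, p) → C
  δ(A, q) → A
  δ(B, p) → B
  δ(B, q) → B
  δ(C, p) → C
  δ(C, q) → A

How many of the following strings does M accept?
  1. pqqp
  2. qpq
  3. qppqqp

2

pqqp: accepted
qpq: rejected
qppqqp: accepted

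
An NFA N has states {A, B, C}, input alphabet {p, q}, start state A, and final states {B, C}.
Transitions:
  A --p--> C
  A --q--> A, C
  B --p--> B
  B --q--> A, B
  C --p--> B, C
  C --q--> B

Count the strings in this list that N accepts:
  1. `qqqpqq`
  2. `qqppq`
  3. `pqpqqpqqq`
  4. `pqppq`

`qqqpqq`: accepted
`qqppq`: accepted
`pqpqqpqqq`: accepted
`pqppq`: accepted

4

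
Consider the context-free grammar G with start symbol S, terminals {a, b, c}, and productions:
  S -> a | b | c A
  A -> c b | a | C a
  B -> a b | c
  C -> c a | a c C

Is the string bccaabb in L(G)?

no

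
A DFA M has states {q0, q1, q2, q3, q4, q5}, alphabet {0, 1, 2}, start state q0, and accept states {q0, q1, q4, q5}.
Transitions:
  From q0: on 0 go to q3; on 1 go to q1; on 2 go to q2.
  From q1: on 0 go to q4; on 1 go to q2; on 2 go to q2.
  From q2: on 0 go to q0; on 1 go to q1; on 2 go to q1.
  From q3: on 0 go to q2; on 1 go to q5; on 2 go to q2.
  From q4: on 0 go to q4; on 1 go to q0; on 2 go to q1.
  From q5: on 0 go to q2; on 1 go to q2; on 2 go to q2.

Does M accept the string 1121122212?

rejected

q0 --1--> q1
q1 --1--> q2
q2 --2--> q1
q1 --1--> q2
q2 --1--> q1
q1 --2--> q2
q2 --2--> q1
q1 --2--> q2
q2 --1--> q1
q1 --2--> q2
End in state q2, which is not an accepting state.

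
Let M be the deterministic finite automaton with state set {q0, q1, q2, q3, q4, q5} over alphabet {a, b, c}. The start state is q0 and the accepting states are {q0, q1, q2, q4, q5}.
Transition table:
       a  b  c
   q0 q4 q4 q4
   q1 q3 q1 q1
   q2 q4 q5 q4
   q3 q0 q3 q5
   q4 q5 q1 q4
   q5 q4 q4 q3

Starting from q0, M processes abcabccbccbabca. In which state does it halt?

q5

q0 --a--> q4
q4 --b--> q1
q1 --c--> q1
q1 --a--> q3
q3 --b--> q3
q3 --c--> q5
q5 --c--> q3
q3 --b--> q3
q3 --c--> q5
q5 --c--> q3
q3 --b--> q3
q3 --a--> q0
q0 --b--> q4
q4 --c--> q4
q4 --a--> q5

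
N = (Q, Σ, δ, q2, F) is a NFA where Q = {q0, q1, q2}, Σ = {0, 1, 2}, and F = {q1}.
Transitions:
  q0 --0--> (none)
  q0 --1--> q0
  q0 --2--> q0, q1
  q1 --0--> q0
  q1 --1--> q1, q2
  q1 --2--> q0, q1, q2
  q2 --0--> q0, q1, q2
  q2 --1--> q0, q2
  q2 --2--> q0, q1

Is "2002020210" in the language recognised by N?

Start: {q2}
read 2: {q0, q1}
read 0: {q0}
read 0: {}
The reachable set is empty and stays empty for the remaining 7 symbols.
Reachable ∩ accepting = {} — empty.

rejected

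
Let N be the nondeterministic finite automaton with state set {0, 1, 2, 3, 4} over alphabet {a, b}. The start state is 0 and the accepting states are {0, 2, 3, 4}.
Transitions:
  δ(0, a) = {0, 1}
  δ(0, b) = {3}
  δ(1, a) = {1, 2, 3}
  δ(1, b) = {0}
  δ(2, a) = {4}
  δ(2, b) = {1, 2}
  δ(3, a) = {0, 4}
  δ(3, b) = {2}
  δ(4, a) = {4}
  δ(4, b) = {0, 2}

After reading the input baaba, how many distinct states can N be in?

3

Start: {0}
read b: {3}
read a: {0, 4}
read a: {0, 1, 4}
read b: {0, 2, 3}
read a: {0, 1, 4}
Final reachable set {0, 1, 4} has 3 states.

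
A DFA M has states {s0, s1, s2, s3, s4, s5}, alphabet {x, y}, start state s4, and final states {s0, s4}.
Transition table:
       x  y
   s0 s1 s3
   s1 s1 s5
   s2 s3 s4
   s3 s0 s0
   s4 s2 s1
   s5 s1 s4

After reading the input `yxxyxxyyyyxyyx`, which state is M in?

s2

s4 --y--> s1
s1 --x--> s1
s1 --x--> s1
s1 --y--> s5
s5 --x--> s1
s1 --x--> s1
s1 --y--> s5
s5 --y--> s4
s4 --y--> s1
s1 --y--> s5
s5 --x--> s1
s1 --y--> s5
s5 --y--> s4
s4 --x--> s2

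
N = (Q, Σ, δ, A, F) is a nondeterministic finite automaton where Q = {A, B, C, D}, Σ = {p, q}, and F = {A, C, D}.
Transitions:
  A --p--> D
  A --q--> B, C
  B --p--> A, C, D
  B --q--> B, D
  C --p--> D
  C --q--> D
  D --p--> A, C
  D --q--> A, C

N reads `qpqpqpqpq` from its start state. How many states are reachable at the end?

Start: {A}
read q: {B, C}
read p: {A, C, D}
read q: {A, B, C, D}
read p: {A, C, D}
read q: {A, B, C, D}
read p: {A, C, D}
read q: {A, B, C, D}
read p: {A, C, D}
read q: {A, B, C, D}
Final reachable set {A, B, C, D} has 4 states.

4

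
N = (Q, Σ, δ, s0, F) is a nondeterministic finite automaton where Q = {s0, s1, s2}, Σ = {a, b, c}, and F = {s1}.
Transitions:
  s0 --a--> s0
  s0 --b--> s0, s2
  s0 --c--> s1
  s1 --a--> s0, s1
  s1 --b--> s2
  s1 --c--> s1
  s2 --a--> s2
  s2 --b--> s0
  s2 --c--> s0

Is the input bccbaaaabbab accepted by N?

Start: {s0}
read b: {s0, s2}
read c: {s0, s1}
read c: {s1}
read b: {s2}
read a: {s2}
read a: {s2}
read a: {s2}
read a: {s2}
read b: {s0}
read b: {s0, s2}
read a: {s0, s2}
read b: {s0, s2}
Reachable ∩ accepting = {} — empty.

rejected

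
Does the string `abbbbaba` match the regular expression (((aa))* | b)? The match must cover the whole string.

Neither ((aa))* nor b matches abbbbaba.

no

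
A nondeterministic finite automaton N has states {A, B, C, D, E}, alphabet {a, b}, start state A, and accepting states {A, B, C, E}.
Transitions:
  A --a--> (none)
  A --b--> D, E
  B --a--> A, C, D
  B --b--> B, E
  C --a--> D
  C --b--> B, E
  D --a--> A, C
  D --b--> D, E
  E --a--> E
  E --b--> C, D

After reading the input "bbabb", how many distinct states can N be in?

4

Start: {A}
read b: {D, E}
read b: {C, D, E}
read a: {A, C, D, E}
read b: {B, C, D, E}
read b: {B, C, D, E}
Final reachable set {B, C, D, E} has 4 states.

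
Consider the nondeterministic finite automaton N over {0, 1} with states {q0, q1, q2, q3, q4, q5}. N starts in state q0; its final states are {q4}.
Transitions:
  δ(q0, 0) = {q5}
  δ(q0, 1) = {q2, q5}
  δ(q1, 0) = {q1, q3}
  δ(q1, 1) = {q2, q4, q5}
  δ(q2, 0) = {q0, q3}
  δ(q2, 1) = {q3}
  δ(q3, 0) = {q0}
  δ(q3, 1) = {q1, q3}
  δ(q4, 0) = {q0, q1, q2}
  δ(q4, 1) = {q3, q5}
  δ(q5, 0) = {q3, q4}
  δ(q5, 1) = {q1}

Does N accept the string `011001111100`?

rejected

Start: {q0}
read 0: {q5}
read 1: {q1}
read 1: {q2, q4, q5}
read 0: {q0, q1, q2, q3, q4}
read 0: {q0, q1, q2, q3, q5}
read 1: {q1, q2, q3, q4, q5}
read 1: {q1, q2, q3, q4, q5}
read 1: {q1, q2, q3, q4, q5}
read 1: {q1, q2, q3, q4, q5}
read 1: {q1, q2, q3, q4, q5}
read 0: {q0, q1, q2, q3, q4}
read 0: {q0, q1, q2, q3, q5}
Reachable ∩ accepting = {} — empty.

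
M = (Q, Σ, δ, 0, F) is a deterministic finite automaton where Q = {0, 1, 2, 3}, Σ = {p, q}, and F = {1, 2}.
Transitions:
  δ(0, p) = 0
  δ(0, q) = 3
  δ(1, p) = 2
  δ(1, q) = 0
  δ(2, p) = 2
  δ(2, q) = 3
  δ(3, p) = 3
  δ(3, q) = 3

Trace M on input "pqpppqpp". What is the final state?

3

0 --p--> 0
0 --q--> 3
3 --p--> 3
3 --p--> 3
3 --p--> 3
3 --q--> 3
3 --p--> 3
3 --p--> 3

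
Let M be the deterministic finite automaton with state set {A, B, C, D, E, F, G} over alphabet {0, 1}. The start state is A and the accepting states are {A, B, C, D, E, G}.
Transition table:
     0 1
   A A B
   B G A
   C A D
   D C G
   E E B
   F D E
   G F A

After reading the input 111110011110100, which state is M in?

A

A --1--> B
B --1--> A
A --1--> B
B --1--> A
A --1--> B
B --0--> G
G --0--> F
F --1--> E
E --1--> B
B --1--> A
A --1--> B
B --0--> G
G --1--> A
A --0--> A
A --0--> A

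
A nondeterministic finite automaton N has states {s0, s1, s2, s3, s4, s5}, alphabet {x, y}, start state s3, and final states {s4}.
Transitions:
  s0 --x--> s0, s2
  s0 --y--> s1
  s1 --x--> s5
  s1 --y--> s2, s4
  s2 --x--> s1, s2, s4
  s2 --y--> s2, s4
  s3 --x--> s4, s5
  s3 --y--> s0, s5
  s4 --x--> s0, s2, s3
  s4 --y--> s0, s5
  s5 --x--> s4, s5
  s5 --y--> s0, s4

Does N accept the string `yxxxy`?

accepted

Start: {s3}
read y: {s0, s5}
read x: {s0, s2, s4, s5}
read x: {s0, s1, s2, s3, s4, s5}
read x: {s0, s1, s2, s3, s4, s5}
read y: {s0, s1, s2, s4, s5}
Reachable ∩ accepting = {s4} — nonempty.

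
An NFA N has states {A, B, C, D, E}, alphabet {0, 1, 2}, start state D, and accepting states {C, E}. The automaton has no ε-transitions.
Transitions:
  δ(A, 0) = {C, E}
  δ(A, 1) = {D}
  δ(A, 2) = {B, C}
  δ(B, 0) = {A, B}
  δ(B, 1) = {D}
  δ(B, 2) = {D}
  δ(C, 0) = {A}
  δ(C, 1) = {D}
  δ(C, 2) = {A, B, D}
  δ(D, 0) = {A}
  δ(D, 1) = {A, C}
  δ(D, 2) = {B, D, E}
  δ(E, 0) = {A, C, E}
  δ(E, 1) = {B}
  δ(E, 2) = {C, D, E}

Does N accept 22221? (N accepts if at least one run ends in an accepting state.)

accepted

Start: {D}
read 2: {B, D, E}
read 2: {B, C, D, E}
read 2: {A, B, C, D, E}
read 2: {A, B, C, D, E}
read 1: {A, B, C, D}
Reachable ∩ accepting = {C} — nonempty.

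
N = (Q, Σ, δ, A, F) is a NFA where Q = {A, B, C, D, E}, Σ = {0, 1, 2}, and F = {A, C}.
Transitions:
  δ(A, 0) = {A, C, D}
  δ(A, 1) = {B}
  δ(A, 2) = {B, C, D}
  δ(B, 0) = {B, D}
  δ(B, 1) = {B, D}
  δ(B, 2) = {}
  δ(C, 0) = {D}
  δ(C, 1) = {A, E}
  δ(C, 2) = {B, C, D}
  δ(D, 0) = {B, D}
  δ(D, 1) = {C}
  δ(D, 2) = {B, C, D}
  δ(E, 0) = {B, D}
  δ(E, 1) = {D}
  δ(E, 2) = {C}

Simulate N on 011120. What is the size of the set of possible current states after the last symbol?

Start: {A}
read 0: {A, C, D}
read 1: {A, B, C, E}
read 1: {A, B, D, E}
read 1: {B, C, D}
read 2: {B, C, D}
read 0: {B, D}
Final reachable set {B, D} has 2 states.

2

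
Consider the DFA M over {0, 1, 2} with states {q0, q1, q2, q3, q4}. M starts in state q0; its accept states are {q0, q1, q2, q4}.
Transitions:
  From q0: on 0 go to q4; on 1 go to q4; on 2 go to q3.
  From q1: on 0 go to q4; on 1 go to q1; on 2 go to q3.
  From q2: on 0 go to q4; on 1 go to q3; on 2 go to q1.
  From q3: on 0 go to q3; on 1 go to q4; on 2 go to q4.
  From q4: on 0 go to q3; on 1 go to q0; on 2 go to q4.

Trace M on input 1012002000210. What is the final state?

q4

q0 --1--> q4
q4 --0--> q3
q3 --1--> q4
q4 --2--> q4
q4 --0--> q3
q3 --0--> q3
q3 --2--> q4
q4 --0--> q3
q3 --0--> q3
q3 --0--> q3
q3 --2--> q4
q4 --1--> q0
q0 --0--> q4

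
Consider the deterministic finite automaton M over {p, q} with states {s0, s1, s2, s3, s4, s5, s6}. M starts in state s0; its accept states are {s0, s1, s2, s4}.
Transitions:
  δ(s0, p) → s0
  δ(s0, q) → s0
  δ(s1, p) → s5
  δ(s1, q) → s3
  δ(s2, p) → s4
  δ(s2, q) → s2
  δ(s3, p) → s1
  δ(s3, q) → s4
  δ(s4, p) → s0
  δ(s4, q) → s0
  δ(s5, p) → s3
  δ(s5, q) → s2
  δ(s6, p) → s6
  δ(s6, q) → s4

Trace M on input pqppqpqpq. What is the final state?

s0 --p--> s0
s0 --q--> s0
s0 --p--> s0
s0 --p--> s0
s0 --q--> s0
s0 --p--> s0
s0 --q--> s0
s0 --p--> s0
s0 --q--> s0

s0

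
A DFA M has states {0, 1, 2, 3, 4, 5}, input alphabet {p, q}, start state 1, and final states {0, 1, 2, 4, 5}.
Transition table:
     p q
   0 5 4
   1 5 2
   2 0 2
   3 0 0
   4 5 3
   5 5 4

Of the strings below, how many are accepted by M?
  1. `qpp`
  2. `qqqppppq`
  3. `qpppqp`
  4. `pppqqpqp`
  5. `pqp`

`qpp`: accepted
`qqqppppq`: accepted
`qpppqp`: accepted
`pppqqpqp`: accepted
`pqp`: accepted

5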